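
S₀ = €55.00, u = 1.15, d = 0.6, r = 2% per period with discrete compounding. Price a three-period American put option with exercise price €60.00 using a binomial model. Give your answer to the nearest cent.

€12.21

Risk-neutral probability p = (1 + 0.02 − 0.6)/(1.15 − 0.6) = 0.4200/0.5500 = 0.7636
Terminal stock prices: S_uuu = 83.65, S_uud = 43.64, S_udd = 22.77, S_ddd = 11.88
Terminal payoffs (K − S): max(-23.65, 0) = 0, max(16.36, 0) = 16.36, max(37.23, 0) = 37.23, max(48.12, 0) = 48.12
Node uu (S = 72.74): continuation = 1/1.02·[0.7636·0.0000 + 0.2364·16.3575] = 3.7905; exercise value = 0.0000 ≤ continuation, so V_uu = 3.7905
Node ud (S = 37.95): continuation = 1/1.02·[0.7636·16.3575 + 0.2364·37.2300] = 20.8735; exercise value = 22.0500 > continuation, so V_ud = 22.0500 (exercise)
Node dd (S = 19.8): continuation = 1/1.02·[0.7636·37.2300 + 0.2364·48.1200] = 39.0235; exercise value = 40.2000 > continuation, so V_dd = 40.2000 (exercise)
Node u (S = 63.25): continuation = 1/1.02·[0.7636·3.7905 + 0.2364·22.0500] = 7.9474; exercise value = 0.0000 ≤ continuation, so V_u = 7.9474
Node d (S = 33): continuation = 1/1.02·[0.7636·22.0500 + 0.2364·40.2000] = 25.8235; exercise value = 27.0000 > continuation, so V_d = 27.0000 (exercise)
Node 0 (S = 55): continuation = 1/1.02·[0.7636·7.9474 + 0.2364·27.0000] = 12.2066; exercise value = 5.0000 ≤ continuation, so V_0 = 12.2066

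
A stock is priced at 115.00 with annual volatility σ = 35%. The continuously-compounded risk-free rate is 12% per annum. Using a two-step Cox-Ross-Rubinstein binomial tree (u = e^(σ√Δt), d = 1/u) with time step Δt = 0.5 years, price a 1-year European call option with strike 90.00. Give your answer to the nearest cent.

CRR parameters: u = e^(σ√Δt) = e^(0.35·√0.5) = 1.2808, d = 1/u = 0.7808
Per-period rate: rΔt = 0.12·0.5 = 0.06, so R = e^0.06 = 1.0618
Risk-neutral probability p = (e^0.06 − 0.7808)/(1.2808 − 0.7808) = 0.2811/0.5000 = 0.5621
Terminal stock prices: S_uu = 188.7, S_ud = 115, S_dd = 70.1
Terminal payoffs (S − K): max(98.65, 0) = 98.65, max(25, 0) = 25, max(-19.9, 0) = 0
Node u (S = 147.3): V_u = e^(−0.06)·[0.5621·98.6525 + 0.4379·25.0000] = 62.5336
Node d (S = 89.79): V_d = e^(−0.06)·[0.5621·25.0000 + 0.4379·0.0000] = 13.2343
Node 0 (S = 115): V_0 = e^(−0.06)·[0.5621·62.5336 + 0.4379·13.2343] = 38.5611

38.56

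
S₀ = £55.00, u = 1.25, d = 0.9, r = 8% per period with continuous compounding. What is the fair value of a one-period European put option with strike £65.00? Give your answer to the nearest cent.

Risk-neutral probability p = (e^0.08 − 0.9)/(1.25 − 0.9) = 0.1833/0.3500 = 0.5237
Terminal stock prices: S_u = 68.75, S_d = 49.5
Terminal payoffs (K − S): max(-3.75, 0) = 0, max(15.5, 0) = 15.5
Node 0 (S = 55): V_0 = e^(−0.08)·[0.5237·0.0000 + 0.4763·15.5000] = 6.8154

£6.82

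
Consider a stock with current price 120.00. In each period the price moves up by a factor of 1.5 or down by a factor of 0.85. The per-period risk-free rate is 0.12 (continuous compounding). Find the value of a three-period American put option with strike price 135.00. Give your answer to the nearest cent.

Risk-neutral probability p = (e^0.12 − 0.85)/(1.5 − 0.85) = 0.2775/0.6500 = 0.4269
Terminal stock prices: S_uuu = 405, S_uud = 229.5, S_udd = 130, S_ddd = 73.69
Terminal payoffs (K − S): max(-270, 0) = 0, max(-94.5, 0) = 0, max(4.95, 0) = 4.95, max(61.31, 0) = 61.31
Node uu (S = 270): continuation = e^(−0.12)·[0.4269·0.0000 + 0.5731·0.0000] = 0.0000; exercise value = 0.0000 ≤ continuation, so V_uu = 0.0000
Node ud (S = 153): continuation = e^(−0.12)·[0.4269·0.0000 + 0.5731·4.9500] = 2.5160; exercise value = 0.0000 ≤ continuation, so V_ud = 2.5160
Node dd (S = 86.7): continuation = e^(−0.12)·[0.4269·4.9500 + 0.5731·61.3050] = 33.0343; exercise value = 48.3000 > continuation, so V_dd = 48.3000 (exercise)
Node u (S = 180): continuation = e^(−0.12)·[0.4269·0.0000 + 0.5731·2.5160] = 1.2788; exercise value = 0.0000 ≤ continuation, so V_u = 1.2788
Node d (S = 102): continuation = e^(−0.12)·[0.4269·2.5160 + 0.5731·48.3000] = 25.5025; exercise value = 33.0000 > continuation, so V_d = 33.0000 (exercise)
Node 0 (S = 120): continuation = e^(−0.12)·[0.4269·1.2788 + 0.5731·33.0000] = 17.2574; exercise value = 15.0000 ≤ continuation, so V_0 = 17.2574

17.26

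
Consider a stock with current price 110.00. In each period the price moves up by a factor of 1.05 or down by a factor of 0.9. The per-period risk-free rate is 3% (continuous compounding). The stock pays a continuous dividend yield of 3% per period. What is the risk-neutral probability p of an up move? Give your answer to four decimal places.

Per-period risk-free factor R = e^0.03 = 1.0305; dividend-adjusted growth = e^(0.03−0.03) = 1.0000.
Risk-neutral probability p = (1.0000 − 0.9)/(1.05 − 0.9) = 0.1000/0.1500 = 0.6667

p = 0.6667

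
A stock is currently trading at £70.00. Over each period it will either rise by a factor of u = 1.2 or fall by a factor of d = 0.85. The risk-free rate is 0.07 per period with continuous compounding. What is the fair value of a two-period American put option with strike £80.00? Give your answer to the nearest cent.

Risk-neutral probability p = (e^0.07 − 0.85)/(1.2 − 0.85) = 0.2225/0.3500 = 0.6357
Terminal stock prices: S_uu = 100.8, S_ud = 71.4, S_dd = 50.57
Terminal payoffs (K − S): max(-20.8, 0) = 0, max(8.6, 0) = 8.6, max(29.43, 0) = 29.43
Node u (S = 84): continuation = e^(−0.07)·[0.6357·0.0000 + 0.3643·8.6000] = 2.9209; exercise value = 0.0000 ≤ continuation, so V_u = 2.9209
Node d (S = 59.5): continuation = e^(−0.07)·[0.6357·8.6000 + 0.3643·29.4250] = 15.0915; exercise value = 20.5000 > continuation, so V_d = 20.5000 (exercise)
Node 0 (S = 70): continuation = e^(−0.07)·[0.6357·2.9209 + 0.3643·20.5000] = 8.6939; exercise value = 10.0000 > continuation, so V_0 = 10.0000 (exercise)

£10.00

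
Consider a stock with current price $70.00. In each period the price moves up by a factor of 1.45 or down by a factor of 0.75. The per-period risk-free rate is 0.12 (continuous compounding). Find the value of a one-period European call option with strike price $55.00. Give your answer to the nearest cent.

Risk-neutral probability p = (e^0.12 − 0.75)/(1.45 − 0.75) = 0.3775/0.7000 = 0.5393
Terminal stock prices: S_u = 101.5, S_d = 52.5
Terminal payoffs (S − K): max(46.5, 0) = 46.5, max(-2.5, 0) = 0
Node 0 (S = 70): V_0 = e^(−0.12)·[0.5393·46.5000 + 0.4607·0.0000] = 22.2409

$22.24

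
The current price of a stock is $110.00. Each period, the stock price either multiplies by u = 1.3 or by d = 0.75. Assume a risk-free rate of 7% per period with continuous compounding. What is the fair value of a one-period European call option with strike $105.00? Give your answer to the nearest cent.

$20.78

Risk-neutral probability p = (e^0.07 − 0.75)/(1.3 − 0.75) = 0.3225/0.5500 = 0.5864
Terminal stock prices: S_u = 143, S_d = 82.5
Terminal payoffs (S − K): max(38, 0) = 38, max(-22.5, 0) = 0
Node 0 (S = 110): V_0 = e^(−0.07)·[0.5864·38.0000 + 0.4136·0.0000] = 20.7760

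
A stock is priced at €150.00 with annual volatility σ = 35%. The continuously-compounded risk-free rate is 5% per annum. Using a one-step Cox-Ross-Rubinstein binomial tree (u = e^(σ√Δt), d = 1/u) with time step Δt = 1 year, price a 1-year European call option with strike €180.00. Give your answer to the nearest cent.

CRR parameters: u = e^(σ√Δt) = e^(0.35·√1) = 1.4191, d = 1/u = 0.7047
Per-period rate: rΔt = 0.05·1 = 0.05, so R = e^0.05 = 1.0513
Risk-neutral probability p = (e^0.05 − 0.7047)/(1.4191 − 0.7047) = 0.3466/0.7144 = 0.4852
Terminal stock prices: S_u = 212.9, S_d = 105.7
Terminal payoffs (S − K): max(32.86, 0) = 32.86, max(-74.3, 0) = 0
Node 0 (S = 150): V_0 = e^(−0.05)·[0.4852·32.8601 + 0.5148·0.0000] = 15.1647

€15.16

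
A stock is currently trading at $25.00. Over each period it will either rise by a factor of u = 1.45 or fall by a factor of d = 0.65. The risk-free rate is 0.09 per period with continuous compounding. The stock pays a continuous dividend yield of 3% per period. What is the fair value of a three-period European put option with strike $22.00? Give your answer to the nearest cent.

Per-period risk-free factor R = e^0.09 = 1.0942; dividend-adjusted growth = e^(0.09−0.03) = 1.0618.
Risk-neutral probability p = (1.0618 − 0.65)/(1.45 − 0.65) = 0.4118/0.8000 = 0.5148
Terminal stock prices: S_uuu = 76.22, S_uud = 34.17, S_udd = 15.32, S_ddd = 6.866
Terminal payoffs (K − S): max(-54.22, 0) = 0, max(-12.17, 0) = 0, max(6.684, 0) = 6.684, max(15.13, 0) = 15.13
Node uu (S = 52.56): V_uu = e^(−0.09)·[0.5148·0.0000 + 0.4852·0.0000] = 0.0000
Node ud (S = 23.56): V_ud = e^(−0.09)·[0.5148·0.0000 + 0.4852·6.6844] = 2.9641
Node dd (S = 10.56): V_dd = e^(−0.09)·[0.5148·6.6844 + 0.4852·15.1344] = 9.8562
Node u (S = 36.25): V_u = e^(−0.09)·[0.5148·0.0000 + 0.4852·2.9641] = 1.3144
Node d (S = 16.25): V_d = e^(−0.09)·[0.5148·2.9641 + 0.4852·9.8562] = 5.7652
Node 0 (S = 25): V_0 = e^(−0.09)·[0.5148·1.3144 + 0.4852·5.7652] = 3.1750

$3.17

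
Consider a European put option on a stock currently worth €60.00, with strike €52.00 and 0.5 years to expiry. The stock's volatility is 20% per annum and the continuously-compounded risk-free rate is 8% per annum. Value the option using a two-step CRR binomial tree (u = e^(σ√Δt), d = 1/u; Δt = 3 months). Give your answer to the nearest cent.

€0.50

CRR parameters: u = e^(σ√Δt) = e^(0.2·√0.25) = 1.1052, d = 1/u = 0.9048
Per-period rate: rΔt = 0.08·0.25 = 0.02, so R = e^0.02 = 1.0202
Risk-neutral probability p = (e^0.02 − 0.9048)/(1.1052 − 0.9048) = 0.1154/0.2003 = 0.5759
Terminal stock prices: S_uu = 73.28, S_ud = 60, S_dd = 49.12
Terminal payoffs (K − S): max(-21.28, 0) = 0, max(-8, 0) = 0, max(2.876, 0) = 2.876
Node u (S = 66.31): V_u = e^(−0.02)·[0.5759·0.0000 + 0.4241·0.0000] = 0.0000
Node d (S = 54.29): V_d = e^(−0.02)·[0.5759·0.0000 + 0.4241·2.8762] = 1.1957
Node 0 (S = 60): V_0 = e^(−0.02)·[0.5759·0.0000 + 0.4241·1.1957] = 0.4971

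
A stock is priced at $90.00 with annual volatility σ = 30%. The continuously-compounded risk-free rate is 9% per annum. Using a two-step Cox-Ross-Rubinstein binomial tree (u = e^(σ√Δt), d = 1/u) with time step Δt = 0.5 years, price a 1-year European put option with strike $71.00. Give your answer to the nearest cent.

$2.19

CRR parameters: u = e^(σ√Δt) = e^(0.3·√0.5) = 1.2363, d = 1/u = 0.8089
Per-period rate: rΔt = 0.09·0.5 = 0.045, so R = e^0.045 = 1.0460
Risk-neutral probability p = (e^0.045 − 0.8089)/(1.2363 − 0.8089) = 0.2372/0.4275 = 0.5548
Terminal stock prices: S_uu = 137.6, S_ud = 90, S_dd = 58.88
Terminal payoffs (K − S): max(-66.56, 0) = 0, max(-19, 0) = 0, max(12.12, 0) = 12.12
Node u (S = 111.3): V_u = e^(−0.045)·[0.5548·0.0000 + 0.4452·0.0000] = 0.0000
Node d (S = 72.8): V_d = e^(−0.045)·[0.5548·0.0000 + 0.4452·12.1174] = 5.1568
Node 0 (S = 90): V_0 = e^(−0.045)·[0.5548·0.0000 + 0.4452·5.1568] = 2.1946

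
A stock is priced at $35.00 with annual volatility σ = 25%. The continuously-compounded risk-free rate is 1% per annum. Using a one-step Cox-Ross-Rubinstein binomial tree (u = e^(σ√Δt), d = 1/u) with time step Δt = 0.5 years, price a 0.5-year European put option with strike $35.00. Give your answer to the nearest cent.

CRR parameters: u = e^(σ√Δt) = e^(0.25·√0.5) = 1.1934, d = 1/u = 0.8380
Per-period rate: rΔt = 0.01·0.5 = 0.005, so R = e^0.005 = 1.0050
Risk-neutral probability p = (e^0.005 − 0.8380)/(1.1934 − 0.8380) = 0.1670/0.3554 = 0.4700
Terminal stock prices: S_u = 41.77, S_d = 29.33
Terminal payoffs (K − S): max(-6.768, 0) = 0, max(5.671, 0) = 5.671
Node 0 (S = 35): V_0 = e^(−0.005)·[0.4700·0.0000 + 0.5300·5.6712] = 2.9906

$2.99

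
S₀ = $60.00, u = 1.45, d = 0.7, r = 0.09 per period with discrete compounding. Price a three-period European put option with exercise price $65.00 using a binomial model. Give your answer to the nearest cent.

$10.00

Risk-neutral probability p = (1 + 0.09 − 0.7)/(1.45 − 0.7) = 0.3900/0.7500 = 0.5200
Terminal stock prices: S_uuu = 182.9, S_uud = 88.3, S_udd = 42.63, S_ddd = 20.58
Terminal payoffs (K − S): max(-117.9, 0) = 0, max(-23.3, 0) = 0, max(22.37, 0) = 22.37, max(44.42, 0) = 44.42
Node uu (S = 126.2): V_uu = 1/1.09·[0.5200·0.0000 + 0.4800·0.0000] = 0.0000
Node ud (S = 60.9): V_ud = 1/1.09·[0.5200·0.0000 + 0.4800·22.3700] = 9.8510
Node dd (S = 29.4): V_dd = 1/1.09·[0.5200·22.3700 + 0.4800·44.4200] = 30.2330
Node u (S = 87): V_u = 1/1.09·[0.5200·0.0000 + 0.4800·9.8510] = 4.3381
Node d (S = 42): V_d = 1/1.09·[0.5200·9.8510 + 0.4800·30.2330] = 18.0132
Node 0 (S = 60): V_0 = 1/1.09·[0.5200·4.3381 + 0.4800·18.0132] = 10.0019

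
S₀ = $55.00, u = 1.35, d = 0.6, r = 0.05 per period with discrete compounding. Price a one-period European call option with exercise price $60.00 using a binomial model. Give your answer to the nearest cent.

Risk-neutral probability p = (1 + 0.05 − 0.6)/(1.35 − 0.6) = 0.4500/0.7500 = 0.6000
Terminal stock prices: S_u = 74.25, S_d = 33
Terminal payoffs (S − K): max(14.25, 0) = 14.25, max(-27, 0) = 0
Node 0 (S = 55): V_0 = 1/1.05·[0.6000·14.2500 + 0.4000·0.0000] = 8.1429

$8.14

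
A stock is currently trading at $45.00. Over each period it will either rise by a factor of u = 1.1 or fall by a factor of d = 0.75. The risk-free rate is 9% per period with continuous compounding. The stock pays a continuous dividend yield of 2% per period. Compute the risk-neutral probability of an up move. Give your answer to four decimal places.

p = 0.9215

Per-period risk-free factor R = e^0.09 = 1.0942; dividend-adjusted growth = e^(0.09−0.02) = 1.0725.
Risk-neutral probability p = (1.0725 − 0.75)/(1.1 − 0.75) = 0.3225/0.3500 = 0.9215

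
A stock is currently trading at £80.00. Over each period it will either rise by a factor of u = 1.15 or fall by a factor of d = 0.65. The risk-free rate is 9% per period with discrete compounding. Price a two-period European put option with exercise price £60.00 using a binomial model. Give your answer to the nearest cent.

£0.35

Risk-neutral probability p = (1 + 0.09 − 0.65)/(1.15 − 0.65) = 0.4400/0.5000 = 0.8800
Terminal stock prices: S_uu = 105.8, S_ud = 59.8, S_dd = 33.8
Terminal payoffs (K − S): max(-45.8, 0) = 0, max(0.2, 0) = 0.2, max(26.2, 0) = 26.2
Node u (S = 92): V_u = 1/1.09·[0.8800·0.0000 + 0.1200·0.2000] = 0.0220
Node d (S = 52): V_d = 1/1.09·[0.8800·0.2000 + 0.1200·26.2000] = 3.0459
Node 0 (S = 80): V_0 = 1/1.09·[0.8800·0.0220 + 0.1200·3.0459] = 0.3531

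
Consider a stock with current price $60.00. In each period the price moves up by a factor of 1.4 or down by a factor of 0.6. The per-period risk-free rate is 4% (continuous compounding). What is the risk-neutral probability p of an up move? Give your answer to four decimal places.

Risk-neutral probability p = (e^0.04 − 0.6)/(1.4 − 0.6) = 0.4408/0.8000 = 0.5510

p = 0.5510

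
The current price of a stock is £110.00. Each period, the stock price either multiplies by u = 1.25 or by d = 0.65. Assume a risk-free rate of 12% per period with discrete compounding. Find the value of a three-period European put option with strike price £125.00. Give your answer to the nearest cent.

£9.71

Risk-neutral probability p = (1 + 0.12 − 0.65)/(1.25 − 0.65) = 0.4700/0.6000 = 0.7833
Terminal stock prices: S_uuu = 214.8, S_uud = 111.7, S_udd = 58.09, S_ddd = 30.21
Terminal payoffs (K − S): max(-89.84, 0) = 0, max(13.28, 0) = 13.28, max(66.91, 0) = 66.91, max(94.79, 0) = 94.79
Node uu (S = 171.9): V_uu = 1/1.12·[0.7833·0.0000 + 0.2167·13.2812] = 2.5693
Node ud (S = 89.38): V_ud = 1/1.12·[0.7833·13.2812 + 0.2167·66.9062] = 22.2321
Node dd (S = 46.48): V_dd = 1/1.12·[0.7833·66.9062 + 0.2167·94.7912] = 65.1321
Node u (S = 137.5): V_u = 1/1.12·[0.7833·2.5693 + 0.2167·22.2321] = 6.0978
Node d (S = 71.5): V_d = 1/1.12·[0.7833·22.2321 + 0.2167·65.1321] = 28.1492
Node 0 (S = 110): V_0 = 1/1.12·[0.7833·6.0978 + 0.2167·28.1492] = 9.7104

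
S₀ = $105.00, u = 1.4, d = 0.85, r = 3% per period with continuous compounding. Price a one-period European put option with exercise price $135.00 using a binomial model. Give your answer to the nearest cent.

$29.83

Risk-neutral probability p = (e^0.03 − 0.85)/(1.4 − 0.85) = 0.1805/0.5500 = 0.3281
Terminal stock prices: S_u = 147, S_d = 89.25
Terminal payoffs (K − S): max(-12, 0) = 0, max(45.75, 0) = 45.75
Node 0 (S = 105): V_0 = e^(−0.03)·[0.3281·0.0000 + 0.6719·45.7500] = 29.8310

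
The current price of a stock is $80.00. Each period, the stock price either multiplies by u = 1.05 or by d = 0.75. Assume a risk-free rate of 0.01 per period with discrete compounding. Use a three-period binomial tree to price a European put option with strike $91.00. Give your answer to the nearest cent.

Risk-neutral probability p = (1 + 0.01 − 0.75)/(1.05 − 0.75) = 0.2600/0.3000 = 0.8667
Terminal stock prices: S_uuu = 92.61, S_uud = 66.15, S_udd = 47.25, S_ddd = 33.75
Terminal payoffs (K − S): max(-1.61, 0) = 0, max(24.85, 0) = 24.85, max(43.75, 0) = 43.75, max(57.25, 0) = 57.25
Node uu (S = 88.2): V_uu = 1/1.01·[0.8667·0.0000 + 0.1333·24.8500] = 3.2805
Node ud (S = 63): V_ud = 1/1.01·[0.8667·24.8500 + 0.1333·43.7500] = 27.0990
Node dd (S = 45): V_dd = 1/1.01·[0.8667·43.7500 + 0.1333·57.2500] = 45.0990
Node u (S = 84): V_u = 1/1.01·[0.8667·3.2805 + 0.1333·27.0990] = 6.3924
Node d (S = 60): V_d = 1/1.01·[0.8667·27.0990 + 0.1333·45.0990] = 29.2069
Node 0 (S = 80): V_0 = 1/1.01·[0.8667·6.3924 + 0.1333·29.2069] = 9.3409

$9.34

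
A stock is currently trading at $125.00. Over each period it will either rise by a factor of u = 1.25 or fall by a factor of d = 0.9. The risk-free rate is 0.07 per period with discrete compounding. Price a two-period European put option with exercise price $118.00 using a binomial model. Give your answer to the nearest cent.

$3.87

Risk-neutral probability p = (1 + 0.07 − 0.9)/(1.25 − 0.9) = 0.1700/0.3500 = 0.4857
Terminal stock prices: S_uu = 195.3, S_ud = 140.6, S_dd = 101.2
Terminal payoffs (K − S): max(-77.31, 0) = 0, max(-22.62, 0) = 0, max(16.75, 0) = 16.75
Node u (S = 156.2): V_u = 1/1.07·[0.4857·0.0000 + 0.5143·0.0000] = 0.0000
Node d (S = 112.5): V_d = 1/1.07·[0.4857·0.0000 + 0.5143·16.7500] = 8.0507
Node 0 (S = 125): V_0 = 1/1.07·[0.4857·0.0000 + 0.5143·8.0507] = 3.8695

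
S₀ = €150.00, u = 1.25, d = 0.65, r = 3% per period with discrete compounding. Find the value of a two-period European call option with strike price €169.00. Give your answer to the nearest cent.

Risk-neutral probability p = (1 + 0.03 − 0.65)/(1.25 − 0.65) = 0.3800/0.6000 = 0.6333
Terminal stock prices: S_uu = 234.4, S_ud = 121.9, S_dd = 63.38
Terminal payoffs (S − K): max(65.38, 0) = 65.38, max(-47.12, 0) = 0, max(-105.6, 0) = 0
Node u (S = 187.5): V_u = 1/1.03·[0.6333·65.3750 + 0.3667·0.0000] = 40.1982
Node d (S = 97.5): V_d = 1/1.03·[0.6333·0.0000 + 0.3667·0.0000] = 0.0000
Node 0 (S = 150): V_0 = 1/1.03·[0.6333·40.1982 + 0.3667·0.0000] = 24.7174

€24.72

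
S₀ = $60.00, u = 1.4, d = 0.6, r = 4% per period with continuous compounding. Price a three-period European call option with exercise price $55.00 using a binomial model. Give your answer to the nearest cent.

Risk-neutral probability p = (e^0.04 − 0.6)/(1.4 − 0.6) = 0.4408/0.8000 = 0.5510
Terminal stock prices: S_uuu = 164.6, S_uud = 70.56, S_udd = 30.24, S_ddd = 12.96
Terminal payoffs (S − K): max(109.6, 0) = 109.6, max(15.56, 0) = 15.56, max(-24.76, 0) = 0, max(-42.04, 0) = 0
Node uu (S = 117.6): V_uu = e^(−0.04)·[0.5510·109.6400 + 0.4490·15.5600] = 64.7566
Node ud (S = 50.4): V_ud = e^(−0.04)·[0.5510·15.5600 + 0.4490·0.0000] = 8.2376
Node dd (S = 21.6): V_dd = e^(−0.04)·[0.5510·0.0000 + 0.4490·0.0000] = 0.0000
Node u (S = 84): V_u = e^(−0.04)·[0.5510·64.7566 + 0.4490·8.2376] = 37.8362
Node d (S = 36): V_d = e^(−0.04)·[0.5510·8.2376 + 0.4490·0.0000] = 4.3610
Node 0 (S = 60): V_0 = e^(−0.04)·[0.5510·37.8362 + 0.4490·4.3610] = 21.9121

$21.91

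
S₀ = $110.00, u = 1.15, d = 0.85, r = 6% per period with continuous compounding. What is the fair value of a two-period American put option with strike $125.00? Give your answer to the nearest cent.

$15.00

Risk-neutral probability p = (e^0.06 − 0.85)/(1.15 − 0.85) = 0.2118/0.3000 = 0.7061
Terminal stock prices: S_uu = 145.5, S_ud = 107.5, S_dd = 79.47
Terminal payoffs (K − S): max(-20.47, 0) = 0, max(17.48, 0) = 17.48, max(45.53, 0) = 45.53
Node u (S = 126.5): continuation = e^(−0.06)·[0.7061·0.0000 + 0.2939·17.4750] = 4.8365; exercise value = 0.0000 ≤ continuation, so V_u = 4.8365
Node d (S = 93.5): continuation = e^(−0.06)·[0.7061·17.4750 + 0.2939·45.5250] = 24.2206; exercise value = 31.5000 > continuation, so V_d = 31.5000 (exercise)
Node 0 (S = 110): continuation = e^(−0.06)·[0.7061·4.8365 + 0.2939·31.5000] = 11.9343; exercise value = 15.0000 > continuation, so V_0 = 15.0000 (exercise)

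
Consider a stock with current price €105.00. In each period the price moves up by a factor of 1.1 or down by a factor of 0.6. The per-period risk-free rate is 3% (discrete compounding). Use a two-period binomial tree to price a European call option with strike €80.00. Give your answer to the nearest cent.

€32.80

Risk-neutral probability p = (1 + 0.03 − 0.6)/(1.1 − 0.6) = 0.4300/0.5000 = 0.8600
Terminal stock prices: S_uu = 127.1, S_ud = 69.3, S_dd = 37.8
Terminal payoffs (S − K): max(47.05, 0) = 47.05, max(-10.7, 0) = 0, max(-42.2, 0) = 0
Node u (S = 115.5): V_u = 1/1.03·[0.8600·47.0500 + 0.1400·0.0000] = 39.2845
Node d (S = 63): V_d = 1/1.03·[0.8600·0.0000 + 0.1400·0.0000] = 0.0000
Node 0 (S = 105): V_0 = 1/1.03·[0.8600·39.2845 + 0.1400·0.0000] = 32.8006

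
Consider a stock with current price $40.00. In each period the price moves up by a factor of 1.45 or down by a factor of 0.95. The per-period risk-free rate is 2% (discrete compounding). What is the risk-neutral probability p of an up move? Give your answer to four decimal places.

Risk-neutral probability p = (1 + 0.02 − 0.95)/(1.45 − 0.95) = 0.0700/0.5000 = 0.1400

p = 0.1400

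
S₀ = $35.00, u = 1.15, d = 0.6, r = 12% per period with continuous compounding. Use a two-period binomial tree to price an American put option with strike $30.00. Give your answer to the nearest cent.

Risk-neutral probability p = (e^0.12 − 0.6)/(1.15 − 0.6) = 0.5275/0.5500 = 0.9591
Terminal stock prices: S_uu = 46.29, S_ud = 24.15, S_dd = 12.6
Terminal payoffs (K − S): max(-16.29, 0) = 0, max(5.85, 0) = 5.85, max(17.4, 0) = 17.4
Node u (S = 40.25): continuation = e^(−0.12)·[0.9591·0.0000 + 0.0409·5.8500] = 0.2123; exercise value = 0.0000 ≤ continuation, so V_u = 0.2123
Node d (S = 21): continuation = e^(−0.12)·[0.9591·5.8500 + 0.0409·17.4000] = 5.6076; exercise value = 9.0000 > continuation, so V_d = 9.0000 (exercise)
Node 0 (S = 35): continuation = e^(−0.12)·[0.9591·0.2123 + 0.0409·9.0000] = 0.5072; exercise value = 0.0000 ≤ continuation, so V_0 = 0.5072

$0.51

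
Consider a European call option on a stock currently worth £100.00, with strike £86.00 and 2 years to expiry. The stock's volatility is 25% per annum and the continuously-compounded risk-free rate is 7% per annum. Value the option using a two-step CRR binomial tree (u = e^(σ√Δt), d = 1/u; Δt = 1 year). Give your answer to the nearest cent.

£29.10

CRR parameters: u = e^(σ√Δt) = e^(0.25·√1) = 1.2840, d = 1/u = 0.7788
Per-period rate: rΔt = 0.07·1 = 0.07, so R = e^0.07 = 1.0725
Risk-neutral probability p = (e^0.07 − 0.7788)/(1.2840 − 0.7788) = 0.2937/0.5052 = 0.5813
Terminal stock prices: S_uu = 164.9, S_ud = 100, S_dd = 60.65
Terminal payoffs (S − K): max(78.87, 0) = 78.87, max(14, 0) = 14, max(-25.35, 0) = 0
Node u (S = 128.4): V_u = e^(−0.07)·[0.5813·78.8721 + 0.4187·14.0000] = 48.2167
Node d (S = 77.88): V_d = e^(−0.07)·[0.5813·14.0000 + 0.4187·0.0000] = 7.5885
Node 0 (S = 100): V_0 = e^(−0.07)·[0.5813·48.2167 + 0.4187·7.5885] = 29.0975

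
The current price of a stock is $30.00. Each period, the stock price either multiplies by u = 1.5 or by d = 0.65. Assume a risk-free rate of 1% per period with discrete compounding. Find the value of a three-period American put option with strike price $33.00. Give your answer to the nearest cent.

Risk-neutral probability p = (1 + 0.01 − 0.65)/(1.5 − 0.65) = 0.3600/0.8500 = 0.4235
Terminal stock prices: S_uuu = 101.2, S_uud = 43.88, S_udd = 19.01, S_ddd = 8.239
Terminal payoffs (K − S): max(-68.25, 0) = 0, max(-10.88, 0) = 0, max(13.99, 0) = 13.99, max(24.76, 0) = 24.76
Node uu (S = 67.5): continuation = 1/1.01·[0.4235·0.0000 + 0.5765·0.0000] = 0.0000; exercise value = 0.0000 ≤ continuation, so V_uu = 0.0000
Node ud (S = 29.25): continuation = 1/1.01·[0.4235·0.0000 + 0.5765·13.9875] = 7.9835; exercise value = 3.7500 ≤ continuation, so V_ud = 7.9835
Node dd (S = 12.68): continuation = 1/1.01·[0.4235·13.9875 + 0.5765·24.7613] = 19.9983; exercise value = 20.3250 > continuation, so V_dd = 20.3250 (exercise)
Node u (S = 45): continuation = 1/1.01·[0.4235·0.0000 + 0.5765·7.9835] = 4.5567; exercise value = 0.0000 ≤ continuation, so V_u = 4.5567
Node d (S = 19.5): continuation = 1/1.01·[0.4235·7.9835 + 0.5765·20.3250] = 14.9485; exercise value = 13.5000 ≤ continuation, so V_d = 14.9485
Node 0 (S = 30): continuation = 1/1.01·[0.4235·4.5567 + 0.5765·14.9485] = 10.4429; exercise value = 3.0000 ≤ continuation, so V_0 = 10.4429

$10.44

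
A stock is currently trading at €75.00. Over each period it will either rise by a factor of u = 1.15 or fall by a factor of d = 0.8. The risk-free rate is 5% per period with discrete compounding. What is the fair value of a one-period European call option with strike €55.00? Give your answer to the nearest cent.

€22.62

Risk-neutral probability p = (1 + 0.05 − 0.8)/(1.15 − 0.8) = 0.2500/0.3500 = 0.7143
Terminal stock prices: S_u = 86.25, S_d = 60
Terminal payoffs (S − K): max(31.25, 0) = 31.25, max(5, 0) = 5
Node 0 (S = 75): V_0 = 1/1.05·[0.7143·31.2500 + 0.2857·5.0000] = 22.6190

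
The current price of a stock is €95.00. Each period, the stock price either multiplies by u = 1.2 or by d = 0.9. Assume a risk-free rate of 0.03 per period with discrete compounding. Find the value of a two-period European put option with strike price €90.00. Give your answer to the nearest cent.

Risk-neutral probability p = (1 + 0.03 − 0.9)/(1.2 − 0.9) = 0.1300/0.3000 = 0.4333
Terminal stock prices: S_uu = 136.8, S_ud = 102.6, S_dd = 76.95
Terminal payoffs (K − S): max(-46.8, 0) = 0, max(-12.6, 0) = 0, max(13.05, 0) = 13.05
Node u (S = 114): V_u = 1/1.03·[0.4333·0.0000 + 0.5667·0.0000] = 0.0000
Node d (S = 85.5): V_d = 1/1.03·[0.4333·0.0000 + 0.5667·13.0500] = 7.1796
Node 0 (S = 95): V_0 = 1/1.03·[0.4333·0.0000 + 0.5667·7.1796] = 3.9499

€3.95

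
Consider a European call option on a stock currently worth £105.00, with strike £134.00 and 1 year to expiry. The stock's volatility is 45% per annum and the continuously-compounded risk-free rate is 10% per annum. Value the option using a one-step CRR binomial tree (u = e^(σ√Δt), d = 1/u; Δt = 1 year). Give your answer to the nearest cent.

£13.94

CRR parameters: u = e^(σ√Δt) = e^(0.45·√1) = 1.5683, d = 1/u = 0.6376
Per-period rate: rΔt = 0.1·1 = 0.1, so R = e^0.1 = 1.1052
Risk-neutral probability p = (e^0.1 − 0.6376)/(1.5683 − 0.6376) = 0.4675/0.9307 = 0.5024
Terminal stock prices: S_u = 164.7, S_d = 66.95
Terminal payoffs (S − K): max(30.67, 0) = 30.67, max(-67.05, 0) = 0
Node 0 (S = 105): V_0 = e^(−0.1)·[0.5024·30.6728 + 0.4976·0.0000] = 13.9426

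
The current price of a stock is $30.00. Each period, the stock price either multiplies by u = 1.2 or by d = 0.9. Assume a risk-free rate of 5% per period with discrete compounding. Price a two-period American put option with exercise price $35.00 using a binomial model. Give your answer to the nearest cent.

$5.00

Risk-neutral probability p = (1 + 0.05 − 0.9)/(1.2 − 0.9) = 0.1500/0.3000 = 0.5000
Terminal stock prices: S_uu = 43.2, S_ud = 32.4, S_dd = 24.3
Terminal payoffs (K − S): max(-8.2, 0) = 0, max(2.6, 0) = 2.6, max(10.7, 0) = 10.7
Node u (S = 36): continuation = 1/1.05·[0.5000·0.0000 + 0.5000·2.6000] = 1.2381; exercise value = 0.0000 ≤ continuation, so V_u = 1.2381
Node d (S = 27): continuation = 1/1.05·[0.5000·2.6000 + 0.5000·10.7000] = 6.3333; exercise value = 8.0000 > continuation, so V_d = 8.0000 (exercise)
Node 0 (S = 30): continuation = 1/1.05·[0.5000·1.2381 + 0.5000·8.0000] = 4.3991; exercise value = 5.0000 > continuation, so V_0 = 5.0000 (exercise)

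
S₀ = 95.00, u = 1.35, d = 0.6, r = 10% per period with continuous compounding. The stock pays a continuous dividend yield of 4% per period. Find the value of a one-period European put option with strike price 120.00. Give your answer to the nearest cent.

Per-period risk-free factor R = e^0.1 = 1.1052; dividend-adjusted growth = e^(0.1−0.04) = 1.0618.
Risk-neutral probability p = (1.0618 − 0.6)/(1.35 − 0.6) = 0.4618/0.7500 = 0.6158
Terminal stock prices: S_u = 128.2, S_d = 57
Terminal payoffs (K − S): max(-8.25, 0) = 0, max(63, 0) = 63
Node 0 (S = 95): V_0 = e^(−0.1)·[0.6158·0.0000 + 0.3842·63.0000] = 21.9023

21.90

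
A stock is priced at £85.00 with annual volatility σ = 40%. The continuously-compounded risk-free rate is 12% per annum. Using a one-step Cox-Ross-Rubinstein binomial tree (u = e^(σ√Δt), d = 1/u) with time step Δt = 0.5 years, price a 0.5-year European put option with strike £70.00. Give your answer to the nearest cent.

CRR parameters: u = e^(σ√Δt) = e^(0.4·√0.5) = 1.3269, d = 1/u = 0.7536
Per-period rate: rΔt = 0.12·0.5 = 0.06, so R = e^0.06 = 1.0618
Risk-neutral probability p = (e^0.06 − 0.7536)/(1.3269 − 0.7536) = 0.3082/0.5733 = 0.5376
Terminal stock prices: S_u = 112.8, S_d = 64.06
Terminal payoffs (K − S): max(-42.79, 0) = 0, max(5.941, 0) = 5.941
Node 0 (S = 85): V_0 = e^(−0.06)·[0.5376·0.0000 + 0.4624·5.9407] = 2.5869

£2.59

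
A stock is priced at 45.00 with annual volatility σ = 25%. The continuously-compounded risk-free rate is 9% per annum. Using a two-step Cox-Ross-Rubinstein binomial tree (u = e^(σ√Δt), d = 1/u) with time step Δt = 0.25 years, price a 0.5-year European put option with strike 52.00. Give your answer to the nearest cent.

CRR parameters: u = e^(σ√Δt) = e^(0.25·√0.25) = 1.1331, d = 1/u = 0.8825
Per-period rate: rΔt = 0.09·0.25 = 0.0225, so R = e^0.0225 = 1.0228
Risk-neutral probability p = (e^0.0225 − 0.8825)/(1.1331 − 0.8825) = 0.1403/0.2507 = 0.5596
Terminal stock prices: S_uu = 57.78, S_ud = 45, S_dd = 35.05
Terminal payoffs (K − S): max(-5.781, 0) = 0, max(7, 0) = 7, max(16.95, 0) = 16.95
Node u (S = 50.99): V_u = e^(−0.0225)·[0.5596·0.0000 + 0.4404·7.0000] = 3.0144
Node d (S = 39.71): V_d = e^(−0.0225)·[0.5596·7.0000 + 0.4404·16.9540] = 11.1307
Node 0 (S = 45): V_0 = e^(−0.0225)·[0.5596·3.0144 + 0.4404·11.1307] = 6.4424

6.44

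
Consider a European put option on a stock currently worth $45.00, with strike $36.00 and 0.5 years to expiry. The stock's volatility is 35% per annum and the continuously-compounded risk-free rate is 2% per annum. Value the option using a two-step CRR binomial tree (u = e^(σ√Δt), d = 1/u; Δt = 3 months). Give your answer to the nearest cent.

CRR parameters: u = e^(σ√Δt) = e^(0.35·√0.25) = 1.1912, d = 1/u = 0.8395
Per-period rate: rΔt = 0.02·0.25 = 0.005, so R = e^0.005 = 1.0050
Risk-neutral probability p = (e^0.005 − 0.8395)/(1.1912 − 0.8395) = 0.1656/0.3518 = 0.4706
Terminal stock prices: S_uu = 63.86, S_ud = 45, S_dd = 31.71
Terminal payoffs (K − S): max(-27.86, 0) = 0, max(-9, 0) = 0, max(4.289, 0) = 4.289
Node u (S = 53.61): V_u = e^(−0.005)·[0.4706·0.0000 + 0.5294·0.0000] = 0.0000
Node d (S = 37.78): V_d = e^(−0.005)·[0.4706·0.0000 + 0.5294·4.2890] = 2.2592
Node 0 (S = 45): V_0 = e^(−0.005)·[0.4706·0.0000 + 0.5294·2.2592] = 1.1901

$1.19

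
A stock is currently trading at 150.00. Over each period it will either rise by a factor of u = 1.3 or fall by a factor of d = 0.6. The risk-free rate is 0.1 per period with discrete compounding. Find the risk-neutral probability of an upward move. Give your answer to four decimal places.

p = 0.7143

Risk-neutral probability p = (1 + 0.1 − 0.6)/(1.3 − 0.6) = 0.5000/0.7000 = 0.7143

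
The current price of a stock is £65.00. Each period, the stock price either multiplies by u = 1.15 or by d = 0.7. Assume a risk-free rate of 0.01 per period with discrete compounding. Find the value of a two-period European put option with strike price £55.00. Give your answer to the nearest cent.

£3.32

Risk-neutral probability p = (1 + 0.01 − 0.7)/(1.15 − 0.7) = 0.3100/0.4500 = 0.6889
Terminal stock prices: S_uu = 85.96, S_ud = 52.32, S_dd = 31.85
Terminal payoffs (K − S): max(-30.96, 0) = 0, max(2.675, 0) = 2.675, max(23.15, 0) = 23.15
Node u (S = 74.75): V_u = 1/1.01·[0.6889·0.0000 + 0.3111·2.6750] = 0.8240
Node d (S = 45.5): V_d = 1/1.01·[0.6889·2.6750 + 0.3111·23.1500] = 8.9554
Node 0 (S = 65): V_0 = 1/1.01·[0.6889·0.8240 + 0.3111·8.9554] = 3.3206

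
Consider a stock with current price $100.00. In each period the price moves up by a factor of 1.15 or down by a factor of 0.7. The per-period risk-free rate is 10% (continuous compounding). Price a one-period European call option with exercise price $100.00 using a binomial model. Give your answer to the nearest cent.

$12.22

Risk-neutral probability p = (e^0.1 − 0.7)/(1.15 − 0.7) = 0.4052/0.4500 = 0.9004
Terminal stock prices: S_u = 115, S_d = 70
Terminal payoffs (S − K): max(15, 0) = 15, max(-30, 0) = 0
Node 0 (S = 100): V_0 = e^(−0.1)·[0.9004·15.0000 + 0.0996·0.0000] = 12.2205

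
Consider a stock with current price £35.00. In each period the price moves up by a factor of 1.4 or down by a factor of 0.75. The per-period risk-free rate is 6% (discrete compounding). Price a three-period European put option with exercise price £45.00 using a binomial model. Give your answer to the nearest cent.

Risk-neutral probability p = (1 + 0.06 − 0.75)/(1.4 − 0.75) = 0.3100/0.6500 = 0.4769
Terminal stock prices: S_uuu = 96.04, S_uud = 51.45, S_udd = 27.56, S_ddd = 14.77
Terminal payoffs (K − S): max(-51.04, 0) = 0, max(-6.45, 0) = 0, max(17.44, 0) = 17.44, max(30.23, 0) = 30.23
Node uu (S = 68.6): V_uu = 1/1.06·[0.4769·0.0000 + 0.5231·0.0000] = 0.0000
Node ud (S = 36.75): V_ud = 1/1.06·[0.4769·0.0000 + 0.5231·17.4375] = 8.6049
Node dd (S = 19.69): V_dd = 1/1.06·[0.4769·17.4375 + 0.5231·30.2344] = 22.7653
Node u (S = 49): V_u = 1/1.06·[0.4769·0.0000 + 0.5231·8.6049] = 4.2462
Node d (S = 26.25): V_d = 1/1.06·[0.4769·8.6049 + 0.5231·22.7653] = 15.1055
Node 0 (S = 35): V_0 = 1/1.06·[0.4769·4.2462 + 0.5231·15.1055] = 9.3646

£9.36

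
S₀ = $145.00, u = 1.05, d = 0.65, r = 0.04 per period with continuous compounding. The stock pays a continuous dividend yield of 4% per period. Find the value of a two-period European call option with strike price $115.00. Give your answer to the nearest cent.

Per-period risk-free factor R = e^0.04 = 1.0408; dividend-adjusted growth = e^(0.04−0.04) = 1.0000.
Risk-neutral probability p = (1.0000 − 0.65)/(1.05 − 0.65) = 0.3500/0.4000 = 0.8750
Terminal stock prices: S_uu = 159.9, S_ud = 98.96, S_dd = 61.26
Terminal payoffs (S − K): max(44.86, 0) = 44.86, max(-16.04, 0) = 0, max(-53.74, 0) = 0
Node u (S = 152.2): V_u = e^(−0.04)·[0.8750·44.8625 + 0.1250·0.0000] = 37.7155
Node d (S = 94.25): V_d = e^(−0.04)·[0.8750·0.0000 + 0.1250·0.0000] = 0.0000
Node 0 (S = 145): V_0 = e^(−0.04)·[0.8750·37.7155 + 0.1250·0.0000] = 31.7071

$31.71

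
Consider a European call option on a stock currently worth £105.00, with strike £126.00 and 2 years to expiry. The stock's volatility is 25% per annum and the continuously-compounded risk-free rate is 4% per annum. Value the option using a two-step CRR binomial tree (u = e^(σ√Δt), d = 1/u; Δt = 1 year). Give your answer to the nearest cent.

CRR parameters: u = e^(σ√Δt) = e^(0.25·√1) = 1.2840, d = 1/u = 0.7788
Per-period rate: rΔt = 0.04·1 = 0.04, so R = e^0.04 = 1.0408
Risk-neutral probability p = (e^0.04 − 0.7788)/(1.2840 − 0.7788) = 0.2620/0.5052 = 0.5186
Terminal stock prices: S_uu = 173.1, S_ud = 105, S_dd = 63.69
Terminal payoffs (S − K): max(47.12, 0) = 47.12, max(-21, 0) = 0, max(-62.31, 0) = 0
Node u (S = 134.8): V_u = e^(−0.04)·[0.5186·47.1157 + 0.4814·0.0000] = 23.4762
Node d (S = 81.77): V_d = e^(−0.04)·[0.5186·0.0000 + 0.4814·0.0000] = 0.0000
Node 0 (S = 105): V_0 = e^(−0.04)·[0.5186·23.4762 + 0.4814·0.0000] = 11.6974

£11.70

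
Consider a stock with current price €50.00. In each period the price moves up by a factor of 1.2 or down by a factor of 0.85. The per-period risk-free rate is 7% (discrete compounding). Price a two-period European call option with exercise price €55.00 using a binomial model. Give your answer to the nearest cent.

€5.87

Risk-neutral probability p = (1 + 0.07 − 0.85)/(1.2 − 0.85) = 0.2200/0.3500 = 0.6286
Terminal stock prices: S_uu = 72, S_ud = 51, S_dd = 36.12
Terminal payoffs (S − K): max(17, 0) = 17, max(-4, 0) = 0, max(-18.88, 0) = 0
Node u (S = 60): V_u = 1/1.07·[0.6286·17.0000 + 0.3714·0.0000] = 9.9866
Node d (S = 42.5): V_d = 1/1.07·[0.6286·0.0000 + 0.3714·0.0000] = 0.0000
Node 0 (S = 50): V_0 = 1/1.07·[0.6286·9.9866 + 0.3714·0.0000] = 5.8667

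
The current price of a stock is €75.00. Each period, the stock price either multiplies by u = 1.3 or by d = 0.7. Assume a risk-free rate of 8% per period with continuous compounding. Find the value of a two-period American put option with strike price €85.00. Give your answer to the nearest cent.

€14.13

Risk-neutral probability p = (e^0.08 − 0.7)/(1.3 − 0.7) = 0.3833/0.6000 = 0.6388
Terminal stock prices: S_uu = 126.8, S_ud = 68.25, S_dd = 36.75
Terminal payoffs (K − S): max(-41.75, 0) = 0, max(16.75, 0) = 16.75, max(48.25, 0) = 48.25
Node u (S = 97.5): continuation = e^(−0.08)·[0.6388·0.0000 + 0.3612·16.7500] = 5.5848; exercise value = 0.0000 ≤ continuation, so V_u = 5.5848
Node d (S = 52.5): continuation = e^(−0.08)·[0.6388·16.7500 + 0.3612·48.2500] = 25.9649; exercise value = 32.5000 > continuation, so V_d = 32.5000 (exercise)
Node 0 (S = 75): continuation = e^(−0.08)·[0.6388·5.5848 + 0.3612·32.5000] = 14.1294; exercise value = 10.0000 ≤ continuation, so V_0 = 14.1294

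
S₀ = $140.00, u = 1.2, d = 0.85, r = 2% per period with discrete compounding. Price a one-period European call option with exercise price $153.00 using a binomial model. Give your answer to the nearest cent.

$7.14

Risk-neutral probability p = (1 + 0.02 − 0.85)/(1.2 − 0.85) = 0.1700/0.3500 = 0.4857
Terminal stock prices: S_u = 168, S_d = 119
Terminal payoffs (S − K): max(15, 0) = 15, max(-34, 0) = 0
Node 0 (S = 140): V_0 = 1/1.02·[0.4857·15.0000 + 0.5143·0.0000] = 7.1429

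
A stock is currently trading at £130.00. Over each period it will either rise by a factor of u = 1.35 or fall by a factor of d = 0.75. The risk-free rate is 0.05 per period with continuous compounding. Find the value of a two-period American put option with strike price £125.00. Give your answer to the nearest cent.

£13.02

Risk-neutral probability p = (e^0.05 − 0.75)/(1.35 − 0.75) = 0.3013/0.6000 = 0.5021
Terminal stock prices: S_uu = 236.9, S_ud = 131.6, S_dd = 73.12
Terminal payoffs (K − S): max(-111.9, 0) = 0, max(-6.625, 0) = 0, max(51.88, 0) = 51.88
Node u (S = 175.5): continuation = e^(−0.05)·[0.5021·0.0000 + 0.4979·0.0000] = 0.0000; exercise value = 0.0000 ≤ continuation, so V_u = 0.0000
Node d (S = 97.5): continuation = e^(−0.05)·[0.5021·0.0000 + 0.4979·51.8750] = 24.5680; exercise value = 27.5000 > continuation, so V_d = 27.5000 (exercise)
Node 0 (S = 130): continuation = e^(−0.05)·[0.5021·0.0000 + 0.4979·27.5000] = 13.0240; exercise value = 0.0000 ≤ continuation, so V_0 = 13.0240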